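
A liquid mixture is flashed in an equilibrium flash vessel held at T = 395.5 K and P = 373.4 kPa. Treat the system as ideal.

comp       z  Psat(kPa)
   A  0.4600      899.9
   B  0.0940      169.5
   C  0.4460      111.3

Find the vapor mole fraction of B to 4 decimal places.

y_B = 0.0509

Raoult's law: Kᵢ = Pᵢˢᵃᵗ/P = Pᵢˢᵃᵗ/373.4.
  K_A = 899.9/373.4 = 2.410016, K_B = 169.5/373.4 = 0.453937, K_C = 111.3/373.4 = 0.298072
Iterate (Newton) starting at ψ = 0.5:
  ψ = 0.5000: g = -0.17254, g' = -0.8893 → ψ = 0.3060
  ψ = 0.3060: g = -0.00720, g' = -0.8431 → ψ = 0.2974
Converged at ψ = 0.2975.
Compositions from xᵢ = zᵢ/(1+ψ(Kᵢ−1)), yᵢ = Kᵢxᵢ:
  A: x = 0.3241, y = 0.7810
  B: x = 0.1122, y = 0.0509
  C: x = 0.5637, y = 0.1680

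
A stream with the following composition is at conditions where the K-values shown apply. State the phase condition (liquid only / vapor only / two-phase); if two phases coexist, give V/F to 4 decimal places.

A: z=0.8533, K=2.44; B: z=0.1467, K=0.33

ΣzᵢKᵢ = 2.1305; Σzᵢ/Kᵢ = 0.7943.
Since Σzᵢ/Kᵢ < 1 the mixture is above its dew point — single vapor phase.

vapor only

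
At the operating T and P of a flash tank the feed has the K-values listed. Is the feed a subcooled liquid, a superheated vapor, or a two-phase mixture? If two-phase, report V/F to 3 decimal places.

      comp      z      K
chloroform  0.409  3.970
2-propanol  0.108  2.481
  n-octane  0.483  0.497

ΣzᵢKᵢ = 2.132; Σzᵢ/Kᵢ = 1.118.
Both exceed 1, so a two-phase solution exists.
Material balance + equilibrium reduce to Σ zᵢ(Kᵢ−1)/(1+ψ(Kᵢ−1)) = 0.
Newton–Raphson from ψ = 0.44:
  ψ = 0.440: g = 0.3114, g' = -0.966 → ψ = 0.762
  ψ = 0.762: g = 0.0533, g' = -0.712 → ψ = 0.837
Converged at ψ = 0.837.

two-phase, V/F = 0.837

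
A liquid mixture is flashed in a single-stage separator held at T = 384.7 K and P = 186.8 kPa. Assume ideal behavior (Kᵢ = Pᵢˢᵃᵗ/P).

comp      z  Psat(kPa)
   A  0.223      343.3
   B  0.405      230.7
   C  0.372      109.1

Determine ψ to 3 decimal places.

Raoult's law: Kᵢ = Pᵢˢᵃᵗ/P = Pᵢˢᵃᵗ/186.8.
  K_A = 343.3/186.8 = 1.83779, K_B = 230.7/186.8 = 1.23501, K_C = 109.1/186.8 = 0.58405
Let ψ = V/F and solve Σ zᵢ(Kᵢ−1)/(1+ψ(Kᵢ−1)) = 0.
Check two-phase: ΣzᵢKᵢ = 1.127 > 1 and Σzᵢ/Kᵢ = 1.086 > 1, so g(0) = 0.127 > 0 and g(1) = -0.086 < 0.
Iterate (Newton) starting at ψ = 0.36:
  ψ = 0.360: g = 0.0493, g' = -0.200 → ψ = 0.606
  ψ = 0.606: g = 0.0003, g' = -0.201 → ψ = 0.608
Converged at ψ = 0.608.

ψ = 0.608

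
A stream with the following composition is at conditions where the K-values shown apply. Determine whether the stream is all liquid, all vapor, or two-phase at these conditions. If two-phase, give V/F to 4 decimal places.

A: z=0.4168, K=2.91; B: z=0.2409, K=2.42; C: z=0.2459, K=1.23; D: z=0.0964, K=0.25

all vapor

ΣzᵢKᵢ = 2.1224; Σzᵢ/Kᵢ = 0.8283.
Since Σzᵢ/Kᵢ < 1 the mixture is above its dew point — single vapor phase.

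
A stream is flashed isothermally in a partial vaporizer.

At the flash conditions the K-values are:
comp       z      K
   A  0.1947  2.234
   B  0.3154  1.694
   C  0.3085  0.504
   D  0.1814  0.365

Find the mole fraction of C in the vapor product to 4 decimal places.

Material balance + equilibrium reduce to Σ zᵢ(Kᵢ−1)/(1+β(Kᵢ−1)) = 0.
g(0) = ΣzᵢKᵢ − 1 = 0.1909 and g(1) = 1 − Σzᵢ/Kᵢ = -0.3824, so a root lies in (0, 1).
Newton–Raphson from β = 0.5:
  β = 0.5000: g = -0.06117, g' = -0.4884 → β = 0.3747
  β = 0.3747: g = -0.00111, g' = -0.4748 → β = 0.3724
Converged at β = 0.3724.
Compositions from xᵢ = zᵢ/(1+β(Kᵢ−1)), yᵢ = Kᵢxᵢ:
  A: x = 0.1334, y = 0.2980
  B: x = 0.2506, y = 0.4246
  C: x = 0.3784, y = 0.1907
  D: x = 0.2376, y = 0.0867

y_C = 0.1907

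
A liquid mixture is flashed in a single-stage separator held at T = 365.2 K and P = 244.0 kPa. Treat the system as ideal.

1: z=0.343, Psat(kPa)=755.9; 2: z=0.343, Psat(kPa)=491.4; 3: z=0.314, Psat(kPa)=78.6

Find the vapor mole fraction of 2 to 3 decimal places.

y_2 = 0.382

Raoult's law: Kᵢ = Pᵢˢᵃᵗ/P = Pᵢˢᵃᵗ/244.0.
  K_1 = 755.9/244.0 = 3.09795, K_2 = 491.4/244.0 = 2.01393, K_3 = 78.6/244.0 = 0.32213
Let ψ = V/F and solve Σ zᵢ(Kᵢ−1)/(1+ψ(Kᵢ−1)) = 0.
g(0) = ΣzᵢKᵢ − 1 = 0.855 and g(1) = 1 − Σzᵢ/Kᵢ = -0.256, so a root lies in (0, 1).
Newton iteration, ψ⁰ = 0.5:
  ψ = 0.500: g = 0.2600, g' = -0.845 → ψ = 0.808
  ψ = 0.808: g = -0.0121, g' = -1.019 → ψ = 0.796
Converged at ψ = 0.796.
Compositions from xᵢ = zᵢ/(1+ψ(Kᵢ−1)), yᵢ = Kᵢxᵢ:
  1: x = 0.128, y = 0.398
  2: x = 0.190, y = 0.382
  3: x = 0.682, y = 0.220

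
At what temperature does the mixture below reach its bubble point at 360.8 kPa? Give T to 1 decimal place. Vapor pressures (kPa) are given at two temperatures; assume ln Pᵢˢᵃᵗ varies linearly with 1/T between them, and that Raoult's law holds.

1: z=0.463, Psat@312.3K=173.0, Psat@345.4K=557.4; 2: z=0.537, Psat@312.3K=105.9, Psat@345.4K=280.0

T = 341.3 K

Bubble-point temperature: ΣzᵢPᵢˢᵃᵗ(T) = P. Interpolate ln Pᵢˢᵃᵗ = aᵢ + bᵢ/T.
  T = 312.3 K: ΣzᵢPᵢˢᵃᵗ = 136.97 kPa
  T = 345.4 K: ΣzᵢPᵢˢᵃᵗ = 408.44 kPa
  T = 328.9 K: ΣzᵢPᵢˢᵃᵗ = 243.23 kPa
  T = 337.1 K: ΣzᵢPᵢˢᵃᵗ = 316.62 kPa
  T = 341.2 K: ΣzᵢPᵢˢᵃᵗ = 359.59 kPa
  T = 343.3 K: ΣzᵢPᵢˢᵃᵗ = 383.38 kPa
Interpolating between 341.2 K and 343.3 K gives T ≈ 341.3 K.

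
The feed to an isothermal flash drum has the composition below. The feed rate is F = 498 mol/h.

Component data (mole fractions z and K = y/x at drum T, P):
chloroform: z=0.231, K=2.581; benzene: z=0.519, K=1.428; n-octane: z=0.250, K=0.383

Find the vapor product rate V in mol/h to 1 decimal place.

Let β = V/F and solve Σ zᵢ(Kᵢ−1)/(1+β(Kᵢ−1)) = 0.
Feasibility: ΣzᵢKᵢ = 1.433, Σzᵢ/Kᵢ = 1.106 — both > 1, two phases present.
Newton–Raphson from β = 0.5:
  β = 0.500: g = 0.1639, g' = -0.444 → β = 0.869
  β = 0.869: g = -0.0170, g' = -0.596 → β = 0.841
  β = 0.841: g = -0.0004, g' = -0.569 → β = 0.840
Converged at β = 0.840.
Then V = β·F = 0.8401·498 = 418.4 mol/h and L = F − V = 79.6 mol/h.

V = 418.4 mol/h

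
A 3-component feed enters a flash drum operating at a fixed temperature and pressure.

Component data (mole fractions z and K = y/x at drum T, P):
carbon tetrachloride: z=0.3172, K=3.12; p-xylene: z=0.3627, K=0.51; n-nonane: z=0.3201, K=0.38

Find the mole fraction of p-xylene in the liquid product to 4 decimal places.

x_p-xylene = 0.4139

Material balance + equilibrium reduce to Σ zᵢ(Kᵢ−1)/(1+β(Kᵢ−1)) = 0.
g(0) = ΣzᵢKᵢ − 1 = 0.2963 and g(1) = 1 − Σzᵢ/Kᵢ = -0.6552, so a root lies in (0, 1).
Newton–Raphson from β = 0.62:
  β = 0.6200: g = -0.28711, g' = -0.7705 → β = 0.2474
  β = 0.2474: g = 0.00447, g' = -0.8979 → β = 0.2524
Converged at β = 0.2524.
Compositions from xᵢ = zᵢ/(1+β(Kᵢ−1)), yᵢ = Kᵢxᵢ:
  carbon tetrachloride: x = 0.2066, y = 0.6447
  p-xylene: x = 0.4139, y = 0.2111
  n-nonane: x = 0.3795, y = 0.1442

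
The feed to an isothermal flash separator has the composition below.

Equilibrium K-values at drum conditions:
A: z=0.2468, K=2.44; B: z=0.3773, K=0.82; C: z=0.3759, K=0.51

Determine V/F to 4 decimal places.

Rachford–Rice: g(V/F) = Σ zᵢ(Kᵢ−1)/(1+V/F(Kᵢ−1)) = 0.
Feasibility: ΣzᵢKᵢ = 1.1033, Σzᵢ/Kᵢ = 1.2983 — both > 1, two phases present.
Newton iteration, V/F⁰ = 0.5:
  V/F = 0.5000: g = -0.11197, g' = -0.3461 → V/F = 0.1765
  V/F = 0.1765: g = 0.01161, g' = -0.4466 → V/F = 0.2025
  V/F = 0.2025: g = 0.00020, g' = -0.4312 → V/F = 0.2029
Converged at V/F = 0.2029.

V/F = 0.2029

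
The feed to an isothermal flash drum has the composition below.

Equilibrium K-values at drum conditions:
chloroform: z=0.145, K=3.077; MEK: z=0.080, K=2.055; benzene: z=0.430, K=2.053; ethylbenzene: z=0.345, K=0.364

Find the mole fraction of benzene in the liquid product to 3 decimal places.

Rachford–Rice: g(ψ) = Σ zᵢ(Kᵢ−1)/(1+ψ(Kᵢ−1)) = 0.
Feasibility: ΣzᵢKᵢ = 1.619, Σzᵢ/Kᵢ = 1.243 — both > 1, two phases present.
Newton iteration, ψ⁰ = 0.5:
  ψ = 0.500: g = 0.1779, g' = -0.693 → ψ = 0.757
  ψ = 0.757: g = -0.0068, g' = -0.788 → ψ = 0.748
Converged at ψ = 0.748.
Compositions from xᵢ = zᵢ/(1+ψ(Kᵢ−1)), yᵢ = Kᵢxᵢ:
  chloroform: x = 0.057, y = 0.175
  MEK: x = 0.045, y = 0.092
  benzene: x = 0.241, y = 0.494
  ethylbenzene: x = 0.658, y = 0.239

x_benzene = 0.241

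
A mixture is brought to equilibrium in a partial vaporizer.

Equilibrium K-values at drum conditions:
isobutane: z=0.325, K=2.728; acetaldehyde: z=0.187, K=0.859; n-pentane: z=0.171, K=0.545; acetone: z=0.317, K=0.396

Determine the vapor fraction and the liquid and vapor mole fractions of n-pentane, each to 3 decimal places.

Iterate (Newton) starting at ψ = 0.5:
  ψ = 0.500: g = -0.1021, g' = -0.580 → ψ = 0.324
  ψ = 0.324: g = 0.0031, g' = -0.630 → ψ = 0.329
Converged at ψ = 0.329.
Compositions from xᵢ = zᵢ/(1+ψ(Kᵢ−1)), yᵢ = Kᵢxᵢ:
  isobutane: x = 0.207, y = 0.565
  acetaldehyde: x = 0.196, y = 0.168
  n-pentane: x = 0.201, y = 0.110
  acetone: x = 0.396, y = 0.157

ψ = 0.329, x_n-pentane = 0.201, y_n-pentane = 0.110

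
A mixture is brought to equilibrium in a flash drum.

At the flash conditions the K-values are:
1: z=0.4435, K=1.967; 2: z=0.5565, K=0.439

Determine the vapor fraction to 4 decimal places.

Material balance + equilibrium reduce to Σ zᵢ(Kᵢ−1)/(1+ψ(Kᵢ−1)) = 0.
Check two-phase: ΣzᵢKᵢ = 1.1167 > 1 and Σzᵢ/Kᵢ = 1.4931 > 1, so g(0) = 0.1167 > 0 and g(1) = -0.4931 < 0.
Newton–Raphson from ψ = 0.58:
  ψ = 0.5800: g = -0.18801, g' = -0.5551 → ψ = 0.2413
  ψ = 0.2413: g = -0.01333, g' = -0.5069 → ψ = 0.2150
  ψ = 0.2150: g = 0.00005, g' = -0.5107 → ψ = 0.2151
Converged at ψ = 0.2151.

ψ = 0.2151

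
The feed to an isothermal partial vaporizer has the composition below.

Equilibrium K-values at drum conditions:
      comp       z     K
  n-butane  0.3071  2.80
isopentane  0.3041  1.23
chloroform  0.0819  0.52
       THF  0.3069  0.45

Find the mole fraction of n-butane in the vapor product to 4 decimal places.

Rachford–Rice: g(ψ) = Σ zᵢ(Kᵢ−1)/(1+ψ(Kᵢ−1)) = 0.
Feasibility: ΣzᵢKᵢ = 1.4146, Σzᵢ/Kᵢ = 1.1964 — both > 1, two phases present.
Iterate (Newton) starting at ψ = 0.5:
  ψ = 0.5000: g = 0.06912, g' = -0.4979 → ψ = 0.6388
  ψ = 0.6388: g = 0.00118, g' = -0.4874 → ψ = 0.6412
Converged at ψ = 0.6412.
Compositions from xᵢ = zᵢ/(1+ψ(Kᵢ−1)), yᵢ = Kᵢxᵢ:
  n-butane: x = 0.1426, y = 0.3992
  isopentane: x = 0.2650, y = 0.3260
  chloroform: x = 0.1183, y = 0.0615
  THF: x = 0.4741, y = 0.2134

y_n-butane = 0.3992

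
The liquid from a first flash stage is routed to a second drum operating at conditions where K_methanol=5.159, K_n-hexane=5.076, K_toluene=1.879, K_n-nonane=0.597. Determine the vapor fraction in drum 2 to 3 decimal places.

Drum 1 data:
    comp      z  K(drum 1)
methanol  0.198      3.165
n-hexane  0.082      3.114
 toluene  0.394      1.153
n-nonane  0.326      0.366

V/F (drum 2) = 0.806

Drum 1:
Rachford–Rice: g(ψ₁) = Σ zᵢ(Kᵢ−1)/(1+ψ₁(Kᵢ−1)) = 0.
Check two-phase: ΣzᵢKᵢ = 1.456 > 1 and Σzᵢ/Kᵢ = 1.321 > 1, so g(0) = 0.456 > 0 and g(1) = -0.321 < 0.
Newton iteration, ψ₁⁰ = 0.68:
  ψ₁ = 0.680: g = -0.0642, g' = -0.626 → ψ₁ = 0.577
  ψ₁ = 0.577: g = -0.0021, g' = -0.591 → ψ₁ = 0.574
Converged at ψ₁ = 0.574.
Drum-1 compositions:
  methanol: x = 0.088, y = 0.279
  n-hexane: x = 0.037, y = 0.115
  toluene: x = 0.362, y = 0.418
  n-nonane: x = 0.512, y = 0.188
Drum-2 feed = drum-1 liquid: z₂ = (0.0883, 0.0371, 0.3622, 0.5125).
Drum 2:
Material balance + equilibrium reduce to Σ zᵢ(Kᵢ−1)/(1+ψ₂(Kᵢ−1)) = 0.
Check two-phase: ΣzᵢKᵢ = 1.630 > 1 and Σzᵢ/Kᵢ = 1.076 > 1, so g(0) = 0.630 > 0 and g(1) = -0.076 < 0.
Newton iteration, ψ₂⁰ = 0.58:
  ψ₂ = 0.580: g = 0.0939, g' = -0.450 → ψ₂ = 0.789
  ψ₂ = 0.789: g = 0.0070, g' = -0.394 → ψ₂ = 0.806
Converged at ψ₂ = 0.806.
  methanol: x = 0.020, y = 0.105
  n-hexane: x = 0.009, y = 0.044
  toluene: x = 0.212, y = 0.398
  n-nonane: x = 0.759, y = 0.453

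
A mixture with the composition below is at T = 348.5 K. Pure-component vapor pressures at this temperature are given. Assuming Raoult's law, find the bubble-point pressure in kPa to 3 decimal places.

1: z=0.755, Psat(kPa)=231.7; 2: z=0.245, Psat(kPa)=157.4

At the bubble point ψ → 0, so ΣzᵢKᵢ = 1 with Kᵢ = Pᵢˢᵃᵗ/P ⇒ P = ΣzᵢPᵢˢᵃᵗ.
P = 0.755·231.7 + 0.245·157.4 = 213.496 kPa

Pbub = 213.496 kPa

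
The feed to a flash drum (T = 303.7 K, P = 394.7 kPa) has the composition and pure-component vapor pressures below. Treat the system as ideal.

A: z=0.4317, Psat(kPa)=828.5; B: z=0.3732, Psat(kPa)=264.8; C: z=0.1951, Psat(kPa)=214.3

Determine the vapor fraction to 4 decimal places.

ψ = 0.6305

Raoult's law: Kᵢ = Pᵢˢᵃᵗ/P = Pᵢˢᵃᵗ/394.7.
  K_A = 828.5/394.7 = 2.099063, K_B = 264.8/394.7 = 0.670889, K_C = 214.3/394.7 = 0.542944
Newton iteration, ψ⁰ = 0.7:
  ψ = 0.7000: g = -0.02255, g' = -0.3229 → ψ = 0.6302
  ψ = 0.6302: g = 0.00011, g' = -0.3268 → ψ = 0.6305
Converged at ψ = 0.6305.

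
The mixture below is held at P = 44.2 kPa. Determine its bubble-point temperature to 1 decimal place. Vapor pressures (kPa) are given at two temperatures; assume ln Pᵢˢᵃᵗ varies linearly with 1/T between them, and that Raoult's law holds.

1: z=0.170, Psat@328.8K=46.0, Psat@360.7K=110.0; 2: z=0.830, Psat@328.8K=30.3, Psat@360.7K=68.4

Bubble-point temperature: ΣzᵢPᵢˢᵃᵗ(T) = P. Interpolate ln Pᵢˢᵃᵗ = aᵢ + bᵢ/T.
  T = 328.8 K: ΣzᵢPᵢˢᵃᵗ = 32.97 kPa
  T = 360.7 K: ΣzᵢPᵢˢᵃᵗ = 75.47 kPa
  T = 344.8 K: ΣzᵢPᵢˢᵃᵗ = 50.91 kPa
  T = 336.8 K: ΣzᵢPᵢˢᵃᵗ = 41.18 kPa
  T = 340.8 K: ΣzᵢPᵢˢᵃᵗ = 45.84 kPa
  T = 338.8 K: ΣzᵢPᵢˢᵃᵗ = 43.46 kPa
Interpolating between 338.8 K and 340.8 K gives T ≈ 339.4 K.

T = 339.4 K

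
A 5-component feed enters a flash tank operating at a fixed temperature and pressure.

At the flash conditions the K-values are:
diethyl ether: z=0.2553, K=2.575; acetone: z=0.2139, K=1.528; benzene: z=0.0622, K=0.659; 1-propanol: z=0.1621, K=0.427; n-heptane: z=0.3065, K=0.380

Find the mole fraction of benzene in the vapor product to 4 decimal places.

y_benzene = 0.0457

Let ψ = V/F and solve Σ zᵢ(Kᵢ−1)/(1+ψ(Kᵢ−1)) = 0.
g(0) = ΣzᵢKᵢ − 1 = 0.2109 and g(1) = 1 − Σzᵢ/Kᵢ = -0.5197, so a root lies in (0, 1).
Iterate (Newton) starting at ψ = 0.5:
  ψ = 0.5000: g = -0.11686, g' = -0.5981 → ψ = 0.3046
  ψ = 0.3046: g = -0.00144, g' = -0.5997 → ψ = 0.3022
Converged at ψ = 0.3022.
Compositions from xᵢ = zᵢ/(1+ψ(Kᵢ−1)), yᵢ = Kᵢxᵢ:
  diethyl ether: x = 0.1730, y = 0.4454
  acetone: x = 0.1845, y = 0.2819
  benzene: x = 0.0693, y = 0.0457
  1-propanol: x = 0.1960, y = 0.0837
  n-heptane: x = 0.3772, y = 0.1433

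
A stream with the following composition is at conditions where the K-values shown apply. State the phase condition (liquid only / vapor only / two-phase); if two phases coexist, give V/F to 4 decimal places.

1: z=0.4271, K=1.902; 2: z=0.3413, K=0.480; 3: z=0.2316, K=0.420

ΣzᵢKᵢ = 1.0734; Σzᵢ/Kᵢ = 1.4870.
Both exceed 1, so a two-phase solution exists.
Rachford–Rice: g(ψ) = Σ zᵢ(Kᵢ−1)/(1+ψ(Kᵢ−1)) = 0.
Iterate (Newton) starting at ψ = 0.41:
  ψ = 0.4100: g = -0.12057, g' = -0.4684 → ψ = 0.1526
  ψ = 0.1526: g = -0.00150, g' = -0.4712 → ψ = 0.1494
Converged at ψ = 0.1494.

two-phase, V/F = 0.1494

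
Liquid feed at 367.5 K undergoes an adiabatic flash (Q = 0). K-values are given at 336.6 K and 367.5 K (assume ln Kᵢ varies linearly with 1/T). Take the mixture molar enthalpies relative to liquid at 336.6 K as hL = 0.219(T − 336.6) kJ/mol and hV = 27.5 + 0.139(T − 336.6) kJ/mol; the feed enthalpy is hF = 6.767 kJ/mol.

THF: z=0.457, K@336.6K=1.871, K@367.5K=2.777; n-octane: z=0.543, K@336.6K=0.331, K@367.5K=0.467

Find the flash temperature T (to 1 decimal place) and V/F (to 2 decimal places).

T = 343.3 K, V/F = 0.20

Adiabatic flash: solve Rachford–Rice at each trial T, then check hF = ψ·hV(T) + (1−ψ)·hL(T).
  T = 336.6 K: K = (1.871, 0.331), RR gives ψ = 0.060, H_out = 1.641 kJ/mol
  T = 367.5 K: K = (2.777, 0.467), RR gives ψ = 0.552, H_out = 20.579 kJ/mol
  T = 352.1 K: K = (2.301, 0.396), RR gives ψ = 0.340, H_out = 12.313 kJ/mol
  T = 344.4 K: K = (2.081, 0.363), RR gives ψ = 0.215, H_out = 7.494 kJ/mol
  T = 340.5 K: K = (1.974, 0.347), RR gives ψ = 0.142, H_out = 4.727 kJ/mol
  T = 342.4 K: K = (2.026, 0.355), RR gives ψ = 0.179, H_out = 6.110 kJ/mol
Linear interpolation between T = 342.4 (H_out = 6.110) and T = 344.4 (H_out = 7.494) on hF = 6.767 gives T ≈ 343.3 K, at which ψ = 0.20.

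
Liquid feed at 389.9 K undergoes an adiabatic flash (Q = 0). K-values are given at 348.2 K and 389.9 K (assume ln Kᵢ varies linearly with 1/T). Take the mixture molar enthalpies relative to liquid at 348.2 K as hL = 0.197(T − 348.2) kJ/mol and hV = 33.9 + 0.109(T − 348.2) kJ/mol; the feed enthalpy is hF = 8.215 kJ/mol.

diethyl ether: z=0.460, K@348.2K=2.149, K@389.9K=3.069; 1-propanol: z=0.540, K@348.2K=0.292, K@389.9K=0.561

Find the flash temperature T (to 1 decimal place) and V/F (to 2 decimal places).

T = 351.7 K, V/F = 0.22

Adiabatic flash: solve Rachford–Rice at each trial T, then check hF = ψ·hV(T) + (1−ψ)·hL(T).
  T = 348.2 K: K = (2.149, 0.292), RR gives ψ = 0.180, H_out = 6.093 kJ/mol
  T = 389.9 K: K = (3.069, 0.561), RR gives ψ = 0.787, H_out = 32.001 kJ/mol
  T = 369.0 K: K = (2.593, 0.412), RR gives ψ = 0.443, H_out = 18.313 kJ/mol
  T = 358.6 K: K = (2.367, 0.349), RR gives ψ = 0.311, H_out = 12.311 kJ/mol
  T = 353.4 K: K = (2.257, 0.319), RR gives ψ = 0.246, H_out = 9.262 kJ/mol
  T = 350.8 K: K = (2.203, 0.306), RR gives ψ = 0.213, H_out = 7.697 kJ/mol
  T = 352.1 K: K = (2.230, 0.312), RR gives ψ = 0.230, H_out = 8.484 kJ/mol
Linear interpolation between T = 350.8 (H_out = 7.697) and T = 352.1 (H_out = 8.484) on hF = 8.215 gives T ≈ 351.7 K, at which ψ = 0.22.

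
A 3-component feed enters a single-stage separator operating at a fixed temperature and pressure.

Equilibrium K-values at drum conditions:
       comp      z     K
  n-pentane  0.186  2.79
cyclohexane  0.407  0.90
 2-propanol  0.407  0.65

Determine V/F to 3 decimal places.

V/F = 0.351

Material balance + equilibrium reduce to Σ zᵢ(Kᵢ−1)/(1+V/F(Kᵢ−1)) = 0.
g(0) = ΣzᵢKᵢ − 1 = 0.150 and g(1) = 1 − Σzᵢ/Kᵢ = -0.145, so a root lies in (0, 1).
Newton iteration, V/F⁰ = 0.5:
  V/F = 0.500: g = -0.0398, g' = -0.244 → V/F = 0.337
  V/F = 0.337: g = 0.0042, g' = -0.300 → V/F = 0.350
  V/F = 0.350: g = 0.0000, g' = -0.294 → V/F = 0.351
Converged at V/F = 0.351.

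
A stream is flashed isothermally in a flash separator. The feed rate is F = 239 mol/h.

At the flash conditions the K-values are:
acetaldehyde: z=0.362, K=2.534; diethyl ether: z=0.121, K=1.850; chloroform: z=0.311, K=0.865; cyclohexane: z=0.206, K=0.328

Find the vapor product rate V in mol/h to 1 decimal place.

V = 177.3 mol/h

Material balance + equilibrium reduce to Σ zᵢ(Kᵢ−1)/(1+ψ(Kᵢ−1)) = 0.
Check two-phase: ΣzᵢKᵢ = 1.478 > 1 and Σzᵢ/Kᵢ = 1.196 > 1, so g(0) = 0.478 > 0 and g(1) = -0.196 < 0.
Newton–Raphson from ψ = 0.5:
  ψ = 0.500: g = 0.1329, g' = -0.533 → ψ = 0.749
  ψ = 0.749: g = -0.0043, g' = -0.601 → ψ = 0.742
Converged at ψ = 0.742.
Then V = ψ·F = 0.7420·239 = 177.3 mol/h and L = F − V = 61.7 mol/h.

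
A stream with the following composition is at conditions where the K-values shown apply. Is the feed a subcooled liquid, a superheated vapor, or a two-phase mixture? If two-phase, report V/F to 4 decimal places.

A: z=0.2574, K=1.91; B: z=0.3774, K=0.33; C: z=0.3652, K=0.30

ΣzᵢKᵢ = 0.7257; Σzᵢ/Kᵢ = 2.4957.
Since ΣzᵢKᵢ < 1 the mixture is below its bubble point — single liquid phase.

subcooled liquid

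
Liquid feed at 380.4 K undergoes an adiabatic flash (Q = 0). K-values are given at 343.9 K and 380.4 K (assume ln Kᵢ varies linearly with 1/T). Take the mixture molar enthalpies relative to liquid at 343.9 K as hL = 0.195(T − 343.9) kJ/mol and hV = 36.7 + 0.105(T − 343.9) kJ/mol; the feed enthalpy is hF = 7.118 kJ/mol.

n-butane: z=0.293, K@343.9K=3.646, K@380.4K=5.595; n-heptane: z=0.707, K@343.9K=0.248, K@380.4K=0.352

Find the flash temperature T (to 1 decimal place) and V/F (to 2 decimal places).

Adiabatic flash: solve Rachford–Rice at each trial T, then check hF = ψ·hV(T) + (1−ψ)·hL(T).
  T = 343.9 K: K = (3.646, 0.248), RR gives ψ = 0.122, H_out = 4.493 kJ/mol
  T = 380.4 K: K = (5.595, 0.352), RR gives ψ = 0.298, H_out = 17.085 kJ/mol
  T = 362.1 K: K = (4.563, 0.298), RR gives ψ = 0.219, H_out = 11.224 kJ/mol
  T = 353.0 K: K = (4.091, 0.272), RR gives ψ = 0.174, H_out = 8.017 kJ/mol
  T = 348.4 K: K = (3.862, 0.260), RR gives ψ = 0.149, H_out = 6.283 kJ/mol
  T = 350.7 K: K = (3.976, 0.266), RR gives ψ = 0.162, H_out = 7.161 kJ/mol
Linear interpolation between T = 348.4 (H_out = 6.283) and T = 350.7 (H_out = 7.161) on hF = 7.118 gives T ≈ 350.6 K, at which ψ = 0.16.

T = 350.6 K, V/F = 0.16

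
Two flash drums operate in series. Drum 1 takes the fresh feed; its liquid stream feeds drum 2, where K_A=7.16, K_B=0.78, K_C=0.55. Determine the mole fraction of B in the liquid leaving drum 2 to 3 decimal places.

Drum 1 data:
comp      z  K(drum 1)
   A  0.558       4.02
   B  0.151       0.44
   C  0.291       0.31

x_B (drum 2) = 0.271

Drum 1:
Iterate (Newton) starting at ψ₁ = 0.44:
  ψ₁ = 0.440: g = 0.3231, g' = -1.307 → ψ₁ = 0.687
  ψ₁ = 0.687: g = 0.0288, g' = -1.164 → ψ₁ = 0.712
Converged at ψ₁ = 0.712.
Drum-1 compositions:
  A: x = 0.177, y = 0.712
  B: x = 0.251, y = 0.110
  C: x = 0.572, y = 0.177
Drum-2 feed = drum-1 liquid: z₂ = (0.1772, 0.2511, 0.5718).
Drum 2:
Rachford–Rice: g(ψ₂) = Σ zᵢ(Kᵢ−1)/(1+ψ₂(Kᵢ−1)) = 0.
Feasibility: ΣzᵢKᵢ = 1.779, Σzᵢ/Kᵢ = 1.386 — both > 1, two phases present.
Newton–Raphson from ψ₂ = 0.5:
  ψ₂ = 0.500: g = -0.1265, g' = -0.612 → ψ₂ = 0.293
  ψ₂ = 0.293: g = 0.0335, g' = -1.021 → ψ₂ = 0.326
  ψ₂ = 0.326: g = 0.0018, g' = -0.916 → ψ₂ = 0.328
Converged at ψ₂ = 0.328.
  A: x = 0.059, y = 0.420
  B: x = 0.271, y = 0.211
  C: x = 0.671, y = 0.369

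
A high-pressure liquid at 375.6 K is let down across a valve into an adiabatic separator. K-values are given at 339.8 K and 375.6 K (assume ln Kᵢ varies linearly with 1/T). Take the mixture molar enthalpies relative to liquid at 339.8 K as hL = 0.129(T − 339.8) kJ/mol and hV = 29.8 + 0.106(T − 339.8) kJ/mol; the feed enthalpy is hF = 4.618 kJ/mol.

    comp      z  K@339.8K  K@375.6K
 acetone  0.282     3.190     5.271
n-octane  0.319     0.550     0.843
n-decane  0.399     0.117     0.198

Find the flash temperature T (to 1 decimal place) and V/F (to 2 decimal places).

T = 345.6 K, V/F = 0.13

Adiabatic flash: solve Rachford–Rice at each trial T, then check hF = ψ·hV(T) + (1−ψ)·hL(T).
  T = 339.8 K: K = (3.190, 0.550, 0.117), RR gives ψ = 0.078, H_out = 2.331 kJ/mol
  T = 375.6 K: K = (5.271, 0.843, 0.198), RR gives ψ = 0.339, H_out = 14.434 kJ/mol
  T = 357.7 K: K = (4.152, 0.688, 0.154), RR gives ψ = 0.222, H_out = 8.847 kJ/mol
  T = 348.8 K: K = (3.655, 0.617, 0.135), RR gives ψ = 0.156, H_out = 5.789 kJ/mol
  T = 344.3 K: K = (3.417, 0.583, 0.126), RR gives ψ = 0.119, H_out = 4.118 kJ/mol
  T = 346.6 K: K = (3.537, 0.601, 0.130), RR gives ψ = 0.139, H_out = 4.985 kJ/mol
Linear interpolation between T = 344.3 (H_out = 4.118) and T = 346.6 (H_out = 4.985) on hF = 4.618 gives T ≈ 345.6 K, at which ψ = 0.13.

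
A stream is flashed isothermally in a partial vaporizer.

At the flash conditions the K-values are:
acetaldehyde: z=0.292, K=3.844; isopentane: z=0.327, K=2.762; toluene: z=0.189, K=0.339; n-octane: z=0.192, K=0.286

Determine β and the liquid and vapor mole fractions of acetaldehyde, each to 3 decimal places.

β = 0.725, x_acetaldehyde = 0.095, y_acetaldehyde = 0.367

Rachford–Rice: g(β) = Σ zᵢ(Kᵢ−1)/(1+β(Kᵢ−1)) = 0.
Check two-phase: ΣzᵢKᵢ = 2.145 > 1 and Σzᵢ/Kᵢ = 1.423 > 1, so g(0) = 1.145 > 0 and g(1) = -0.423 < 0.
Newton iteration, β⁰ = 0.62:
  β = 0.620: g = 0.1182, g' = -1.093 → β = 0.728
  β = 0.728: g = -0.0036, g' = -1.177 → β = 0.725
Converged at β = 0.725.
Compositions from xᵢ = zᵢ/(1+β(Kᵢ−1)), yᵢ = Kᵢxᵢ:
  acetaldehyde: x = 0.095, y = 0.367
  isopentane: x = 0.144, y = 0.397
  toluene: x = 0.363, y = 0.123
  n-octane: x = 0.398, y = 0.114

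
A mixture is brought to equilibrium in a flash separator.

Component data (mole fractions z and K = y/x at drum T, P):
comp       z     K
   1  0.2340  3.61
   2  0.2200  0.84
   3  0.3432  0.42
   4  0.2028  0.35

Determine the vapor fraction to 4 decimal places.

Rachford–Rice: g(ψ) = Σ zᵢ(Kᵢ−1)/(1+ψ(Kᵢ−1)) = 0.
Check two-phase: ΣzᵢKᵢ = 1.2447 > 1 and Σzᵢ/Kᵢ = 1.7233 > 1, so g(0) = 0.2447 > 0 and g(1) = -0.7233 < 0.
Newton–Raphson from ψ = 0.5:
  ψ = 0.5000: g = -0.24895, g' = -0.7238 → ψ = 0.1560
  ψ = 0.1560: g = 0.03233, g' = -1.0565 → ψ = 0.1866
  ψ = 0.1866: g = 0.00116, g' = -0.9829 → ψ = 0.1878
Converged at ψ = 0.1878.

ψ = 0.1878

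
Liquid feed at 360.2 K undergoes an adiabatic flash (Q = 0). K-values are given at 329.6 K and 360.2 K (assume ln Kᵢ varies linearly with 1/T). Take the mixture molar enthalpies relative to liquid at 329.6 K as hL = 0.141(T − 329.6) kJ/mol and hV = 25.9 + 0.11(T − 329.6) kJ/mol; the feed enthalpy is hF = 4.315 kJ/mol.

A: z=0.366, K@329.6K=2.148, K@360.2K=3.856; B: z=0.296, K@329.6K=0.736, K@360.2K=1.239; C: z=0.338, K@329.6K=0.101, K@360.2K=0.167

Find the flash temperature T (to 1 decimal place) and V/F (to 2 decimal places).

T = 333.7 K, V/F = 0.15

Adiabatic flash: solve Rachford–Rice at each trial T, then check hF = ψ·hV(T) + (1−ψ)·hL(T).
  T = 329.6 K: K = (2.148, 0.736, 0.101), RR gives ψ = 0.050, H_out = 1.295 kJ/mol
  T = 360.2 K: K = (3.856, 1.239, 0.167), RR gives ψ = 0.509, H_out = 17.020 kJ/mol
  T = 344.9 K: K = (2.916, 0.966, 0.131), RR gives ψ = 0.338, H_out = 10.745 kJ/mol
  T = 337.2 K: K = (2.509, 0.845, 0.115), RR gives ψ = 0.215, H_out = 6.598 kJ/mol
  T = 333.4 K: K = (2.323, 0.789, 0.108), RR gives ψ = 0.140, H_out = 4.142 kJ/mol
  T = 335.3 K: K = (2.415, 0.817, 0.112), RR gives ψ = 0.179, H_out = 5.412 kJ/mol
Linear interpolation between T = 333.4 (H_out = 4.142) and T = 335.3 (H_out = 5.412) on hF = 4.315 gives T ≈ 333.7 K, at which ψ = 0.15.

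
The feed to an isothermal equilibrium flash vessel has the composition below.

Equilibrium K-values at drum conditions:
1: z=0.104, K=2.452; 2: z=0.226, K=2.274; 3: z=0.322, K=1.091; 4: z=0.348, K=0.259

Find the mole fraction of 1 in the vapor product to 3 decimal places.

y_1 = 0.175

Let β = V/F and solve Σ zᵢ(Kᵢ−1)/(1+β(Kᵢ−1)) = 0.
g(0) = ΣzᵢKᵢ − 1 = 0.210 and g(1) = 1 − Σzᵢ/Kᵢ = -0.781, so a root lies in (0, 1).
Newton–Raphson from β = 0.66:
  β = 0.660: g = -0.2435, g' = -0.900 → β = 0.389
  β = 0.389: g = -0.0452, g' = -0.633 → β = 0.318
  β = 0.318: g = -0.0007, g' = -0.618 → β = 0.317
Converged at β = 0.317.
Compositions from xᵢ = zᵢ/(1+β(Kᵢ−1)), yᵢ = Kᵢxᵢ:
  1: x = 0.071, y = 0.175
  2: x = 0.161, y = 0.366
  3: x = 0.313, y = 0.341
  4: x = 0.455, y = 0.118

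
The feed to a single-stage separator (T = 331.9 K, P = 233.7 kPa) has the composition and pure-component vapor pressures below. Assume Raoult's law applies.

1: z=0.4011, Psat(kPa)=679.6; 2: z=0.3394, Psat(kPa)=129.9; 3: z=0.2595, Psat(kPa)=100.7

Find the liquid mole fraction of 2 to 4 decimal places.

x_2 = 0.4331

Raoult's law: Kᵢ = Pᵢˢᵃᵗ/P = Pᵢˢᵃᵗ/233.7.
  K_1 = 679.6/233.7 = 2.908002, K_2 = 129.9/233.7 = 0.555841, K_3 = 100.7/233.7 = 0.430894
Rachford–Rice: g(V/F) = Σ zᵢ(Kᵢ−1)/(1+V/F(Kᵢ−1)) = 0.
Check two-phase: ΣzᵢKᵢ = 1.4669 > 1 and Σzᵢ/Kᵢ = 1.3508 > 1, so g(0) = 0.4669 > 0 and g(1) = -0.3508 < 0.
Iterate (Newton) starting at V/F = 0.31:
  V/F = 0.3100: g = 0.12674, g' = -0.7905 → V/F = 0.4703
  V/F = 0.4703: g = 0.01113, g' = -0.6693 → V/F = 0.4870
Converged at V/F = 0.4870.
Compositions from xᵢ = zᵢ/(1+V/F(Kᵢ−1)), yᵢ = Kᵢxᵢ:
  1: x = 0.2079, y = 0.6046
  2: x = 0.4331, y = 0.2407
  3: x = 0.3590, y = 0.1547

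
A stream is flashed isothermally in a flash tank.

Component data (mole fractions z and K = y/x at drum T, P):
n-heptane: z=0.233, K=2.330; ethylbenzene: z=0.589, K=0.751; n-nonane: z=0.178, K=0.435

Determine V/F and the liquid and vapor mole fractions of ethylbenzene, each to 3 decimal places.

Newton iteration, V/F⁰ = 0.5:
  V/F = 0.500: g = -0.1216, g' = -0.307 → V/F = 0.104
  V/F = 0.104: g = 0.0150, g' = -0.421 → V/F = 0.139
  V/F = 0.139: g = 0.0004, g' = -0.400 → V/F = 0.140
Converged at V/F = 0.140.
Compositions from xᵢ = zᵢ/(1+V/F(Kᵢ−1)), yᵢ = Kᵢxᵢ:
  n-heptane: x = 0.196, y = 0.458
  ethylbenzene: x = 0.610, y = 0.458
  n-nonane: x = 0.193, y = 0.084

V/F = 0.140, x_ethylbenzene = 0.610, y_ethylbenzene = 0.458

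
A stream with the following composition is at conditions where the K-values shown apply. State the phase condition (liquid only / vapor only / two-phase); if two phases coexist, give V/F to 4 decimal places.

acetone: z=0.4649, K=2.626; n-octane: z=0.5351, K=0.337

ΣzᵢKᵢ = 1.4012; Σzᵢ/Kᵢ = 1.7649.
Both exceed 1, so a two-phase solution exists.
Iterate (Newton) starting at ψ = 0.5:
  ψ = 0.5000: g = -0.11375, g' = -0.9003 → ψ = 0.3737
  ψ = 0.3737: g = -0.00137, g' = -0.8913 → ψ = 0.3721
Converged at ψ = 0.3721.

two-phase, V/F = 0.3721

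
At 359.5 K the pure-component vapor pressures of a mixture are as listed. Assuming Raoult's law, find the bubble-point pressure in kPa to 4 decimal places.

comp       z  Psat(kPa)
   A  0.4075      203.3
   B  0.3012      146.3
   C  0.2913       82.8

Pbub = 151.0300 kPa

At the bubble point ψ → 0, so ΣzᵢKᵢ = 1 with Kᵢ = Pᵢˢᵃᵗ/P ⇒ P = ΣzᵢPᵢˢᵃᵗ.
P = 0.4075·203.3 + 0.3012·146.3 + 0.2913·82.8 = 151.0300 kPa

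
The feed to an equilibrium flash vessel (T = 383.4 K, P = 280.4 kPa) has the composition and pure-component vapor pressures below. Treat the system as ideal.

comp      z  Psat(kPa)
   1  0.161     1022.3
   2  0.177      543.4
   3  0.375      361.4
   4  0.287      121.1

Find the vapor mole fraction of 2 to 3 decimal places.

Raoult's law: Kᵢ = Pᵢˢᵃᵗ/P = Pᵢˢᵃᵗ/280.4.
  K_1 = 1022.3/280.4 = 3.64586, K_2 = 543.4/280.4 = 1.93795, K_3 = 361.4/280.4 = 1.28887, K_4 = 121.1/280.4 = 0.43188
Rachford–Rice: g(β) = Σ zᵢ(Kᵢ−1)/(1+β(Kᵢ−1)) = 0.
Feasibility: ΣzᵢKᵢ = 1.537, Σzᵢ/Kᵢ = 1.091 — both > 1, two phases present.
Newton iteration, β⁰ = 0.5:
  β = 0.500: g = 0.1633, g' = -0.486 → β = 0.836
  β = 0.836: g = 0.0023, g' = -0.515 → β = 0.841
Converged at β = 0.841.
Compositions from xᵢ = zᵢ/(1+β(Kᵢ−1)), yᵢ = Kᵢxᵢ:
  1: x = 0.050, y = 0.182
  2: x = 0.099, y = 0.192
  3: x = 0.302, y = 0.389
  4: x = 0.549, y = 0.237

y_2 = 0.192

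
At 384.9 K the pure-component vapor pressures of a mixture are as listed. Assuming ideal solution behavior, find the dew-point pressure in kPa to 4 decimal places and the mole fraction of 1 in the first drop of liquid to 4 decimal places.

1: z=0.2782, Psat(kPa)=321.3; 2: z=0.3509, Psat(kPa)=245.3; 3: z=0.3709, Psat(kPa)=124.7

At the dew point ψ → 1, so Σzᵢ/Kᵢ = 1 with Kᵢ = Pᵢˢᵃᵗ/P ⇒ 1/P = Σzᵢ/Pᵢˢᵃᵗ.
1/P = 0.2782/321.3 + 0.3509/245.3 + 0.3709/124.7 = 0.0052707 ⇒ P = 189.7285 kPa
xᵢ = zᵢP/Pᵢˢᵃᵗ ⇒ x_1 = 0.2782·189.7285/321.3 = 0.1643

Pdew = 189.7285 kPa, x_1 = 0.1643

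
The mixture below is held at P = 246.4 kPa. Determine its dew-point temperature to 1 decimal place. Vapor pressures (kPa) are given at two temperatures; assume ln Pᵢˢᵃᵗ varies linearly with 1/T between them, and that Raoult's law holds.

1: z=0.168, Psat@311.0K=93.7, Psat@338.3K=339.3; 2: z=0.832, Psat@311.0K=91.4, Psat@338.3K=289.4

T = 333.7 K

Dew-point temperature: Σzᵢ·P/Pᵢˢᵃᵗ(T) = 1. Interpolate ln Pᵢˢᵃᵗ = aᵢ + bᵢ/T.
  T = 311.0 K: ΣzᵢP/Pᵢˢᵃᵗ = 2.6847
  T = 338.3 K: ΣzᵢP/Pᵢˢᵃᵗ = 0.8304
  T = 324.6 K: ΣzᵢP/Pᵢˢᵃᵗ = 1.4594
  T = 331.5 K: ΣzᵢP/Pᵢˢᵃᵗ = 1.0921
  T = 334.9 K: ΣzᵢP/Pᵢˢᵃᵗ = 0.9510
  T = 333.2 K: ΣzᵢP/Pᵢˢᵃᵗ = 1.0187
Interpolating between 333.2 K and 334.9 K gives T ≈ 333.7 K.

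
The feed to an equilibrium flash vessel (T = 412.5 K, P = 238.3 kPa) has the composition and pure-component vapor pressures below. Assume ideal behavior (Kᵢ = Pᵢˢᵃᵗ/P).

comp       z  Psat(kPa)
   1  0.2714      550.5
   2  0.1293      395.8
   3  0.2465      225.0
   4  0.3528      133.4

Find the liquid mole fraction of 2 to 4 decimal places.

x_2 = 0.0877

Raoult's law: Kᵢ = Pᵢˢᵃᵗ/P = Pᵢˢᵃᵗ/238.3.
  K_1 = 550.5/238.3 = 2.310113, K_2 = 395.8/238.3 = 1.660932, K_3 = 225.0/238.3 = 0.944188, K_4 = 133.4/238.3 = 0.559799
Rachford–Rice: g(V/F) = Σ zᵢ(Kᵢ−1)/(1+V/F(Kᵢ−1)) = 0.
Feasibility: ΣzᵢKᵢ = 1.2720, Σzᵢ/Kᵢ = 1.0866 — both > 1, two phases present.
Newton–Raphson from V/F = 0.32:
  V/F = 0.3200: g = 0.12630, g' = -0.3632 → V/F = 0.6678
  V/F = 0.6678: g = 0.01469, g' = -0.2977 → V/F = 0.7171
  V/F = 0.7171: g = 0.00003, g' = -0.2967 → V/F = 0.7172
Converged at V/F = 0.7172.
Compositions from xᵢ = zᵢ/(1+V/F(Kᵢ−1)), yᵢ = Kᵢxᵢ:
  1: x = 0.1399, y = 0.3232
  2: x = 0.0877, y = 0.1457
  3: x = 0.2568, y = 0.2424
  4: x = 0.5156, y = 0.2886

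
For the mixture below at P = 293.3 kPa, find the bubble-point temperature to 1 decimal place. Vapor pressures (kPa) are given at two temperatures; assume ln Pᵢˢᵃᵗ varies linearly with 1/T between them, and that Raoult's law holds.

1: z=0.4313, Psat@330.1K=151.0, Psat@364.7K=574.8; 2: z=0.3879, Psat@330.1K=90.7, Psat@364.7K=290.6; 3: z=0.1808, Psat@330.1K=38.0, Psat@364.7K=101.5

T = 357.1 K

Bubble-point temperature: ΣzᵢPᵢˢᵃᵗ(T) = P. Interpolate ln Pᵢˢᵃᵗ = aᵢ + bᵢ/T.
  T = 330.1 K: ΣzᵢPᵢˢᵃᵗ = 107.18 kPa
  T = 364.7 K: ΣzᵢPᵢˢᵃᵗ = 378.99 kPa
  T = 347.4 K: ΣzᵢPᵢˢᵃᵗ = 207.70 kPa
  T = 356.0 K: ΣzᵢPᵢˢᵃᵗ = 282.05 kPa
  T = 360.4 K: ΣzᵢPᵢˢᵃᵗ = 328.06 kPa
  T = 358.2 K: ΣzᵢPᵢˢᵃᵗ = 304.32 kPa
Interpolating between 356.0 K and 358.2 K gives T ≈ 357.1 K.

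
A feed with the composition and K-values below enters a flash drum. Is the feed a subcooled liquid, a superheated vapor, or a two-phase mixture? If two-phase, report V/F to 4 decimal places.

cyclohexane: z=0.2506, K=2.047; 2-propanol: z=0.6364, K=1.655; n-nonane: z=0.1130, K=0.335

superheated vapor

ΣzᵢKᵢ = 1.6041; Σzᵢ/Kᵢ = 0.8443.
Since Σzᵢ/Kᵢ < 1 the mixture is above its dew point — single vapor phase.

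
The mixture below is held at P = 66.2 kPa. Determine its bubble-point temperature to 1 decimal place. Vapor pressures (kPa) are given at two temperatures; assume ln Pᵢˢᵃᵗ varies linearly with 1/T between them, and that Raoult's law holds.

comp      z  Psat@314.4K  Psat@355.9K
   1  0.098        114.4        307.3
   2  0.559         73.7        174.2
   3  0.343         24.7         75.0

Bubble-point temperature: ΣzᵢPᵢˢᵃᵗ(T) = P. Interpolate ln Pᵢˢᵃᵗ = aᵢ + bᵢ/T.
  T = 314.4 K: ΣzᵢPᵢˢᵃᵗ = 60.88 kPa
  T = 355.9 K: ΣzᵢPᵢˢᵃᵗ = 153.22 kPa
  T = 335.1 K: ΣzᵢPᵢˢᵃᵗ = 99.16 kPa
  T = 324.8 K: ΣzᵢPᵢˢᵃᵗ = 78.37 kPa
  T = 319.6 K: ΣzᵢPᵢˢᵃᵗ = 69.21 kPa
  T = 317.0 K: ΣzᵢPᵢˢᵃᵗ = 64.95 kPa
Interpolating between 317.0 K and 319.6 K gives T ≈ 317.8 K.

T = 317.8 K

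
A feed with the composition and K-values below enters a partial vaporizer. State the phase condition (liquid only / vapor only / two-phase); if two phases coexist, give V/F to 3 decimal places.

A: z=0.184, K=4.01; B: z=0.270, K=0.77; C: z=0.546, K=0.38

two-phase, V/F = 0.101

ΣzᵢKᵢ = 1.153; Σzᵢ/Kᵢ = 1.833.
Both exceed 1, so a two-phase solution exists.
Newton iteration, ψ⁰ = 0.5:
  ψ = 0.500: g = -0.3397, g' = -0.725 → ψ = 0.031
  ψ = 0.031: g = 0.0984, g' = -1.625 → ψ = 0.092
  ψ = 0.092: g = 0.0115, g' = -1.274 → ψ = 0.101
Converged at ψ = 0.101.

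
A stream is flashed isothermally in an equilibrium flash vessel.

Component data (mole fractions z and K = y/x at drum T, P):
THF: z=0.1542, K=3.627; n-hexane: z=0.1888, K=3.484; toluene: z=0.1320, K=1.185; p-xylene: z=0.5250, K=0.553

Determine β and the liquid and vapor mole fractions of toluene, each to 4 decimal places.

β = 0.6883, x_toluene = 0.1171, y_toluene = 0.1388

Let β = V/F and solve Σ zᵢ(Kᵢ−1)/(1+β(Kᵢ−1)) = 0.
g(0) = ΣzᵢKᵢ − 1 = 0.6638 and g(1) = 1 − Σzᵢ/Kᵢ = -0.1575, so a root lies in (0, 1).
Newton iteration, β⁰ = 0.5:
  β = 0.5000: g = 0.10441, g' = -0.6083 → β = 0.6716
  β = 0.6716: g = 0.00867, g' = -0.5207 → β = 0.6883
Converged at β = 0.6883.
Compositions from xᵢ = zᵢ/(1+β(Kᵢ−1)), yᵢ = Kᵢxᵢ:
  THF: x = 0.0549, y = 0.1992
  n-hexane: x = 0.0697, y = 0.2427
  toluene: x = 0.1171, y = 0.1388
  p-xylene: x = 0.7583, y = 0.4194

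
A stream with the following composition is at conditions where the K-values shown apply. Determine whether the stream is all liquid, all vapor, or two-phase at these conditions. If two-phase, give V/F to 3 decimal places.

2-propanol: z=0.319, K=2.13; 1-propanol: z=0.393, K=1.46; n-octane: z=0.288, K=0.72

all vapor

ΣzᵢKᵢ = 1.461; Σzᵢ/Kᵢ = 0.819.
Since Σzᵢ/Kᵢ < 1 the mixture is above its dew point — single vapor phase.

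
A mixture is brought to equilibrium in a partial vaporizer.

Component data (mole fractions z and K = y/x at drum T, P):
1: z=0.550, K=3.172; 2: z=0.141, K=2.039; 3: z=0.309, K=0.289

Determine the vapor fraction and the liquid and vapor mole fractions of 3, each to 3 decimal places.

Material balance + equilibrium reduce to Σ zᵢ(Kᵢ−1)/(1+ψ(Kᵢ−1)) = 0.
Feasibility: ΣzᵢKᵢ = 2.121, Σzᵢ/Kᵢ = 1.312 — both > 1, two phases present.
Newton iteration, ψ⁰ = 0.57:
  ψ = 0.570: g = 0.2564, g' = -1.020 → ψ = 0.821
  ψ = 0.821: g = -0.0200, g' = -1.282 → ψ = 0.806
Converged at ψ = 0.806.
Compositions from xᵢ = zᵢ/(1+ψ(Kᵢ−1)), yᵢ = Kᵢxᵢ:
  1: x = 0.200, y = 0.634
  2: x = 0.077, y = 0.157
  3: x = 0.723, y = 0.209

ψ = 0.806, x_3 = 0.723, y_3 = 0.209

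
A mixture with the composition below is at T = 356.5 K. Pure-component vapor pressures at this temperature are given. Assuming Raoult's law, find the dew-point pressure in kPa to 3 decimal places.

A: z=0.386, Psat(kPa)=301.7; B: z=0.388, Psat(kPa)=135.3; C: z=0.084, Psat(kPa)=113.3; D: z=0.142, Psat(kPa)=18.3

Pdew = 79.063 kPa

At the dew point ψ → 1, so Σzᵢ/Kᵢ = 1 with Kᵢ = Pᵢˢᵃᵗ/P ⇒ 1/P = Σzᵢ/Pᵢˢᵃᵗ.
1/P = 0.386/301.7 + 0.388/135.3 + 0.084/113.3 + 0.142/18.3 = 0.012648 ⇒ P = 79.063 kPa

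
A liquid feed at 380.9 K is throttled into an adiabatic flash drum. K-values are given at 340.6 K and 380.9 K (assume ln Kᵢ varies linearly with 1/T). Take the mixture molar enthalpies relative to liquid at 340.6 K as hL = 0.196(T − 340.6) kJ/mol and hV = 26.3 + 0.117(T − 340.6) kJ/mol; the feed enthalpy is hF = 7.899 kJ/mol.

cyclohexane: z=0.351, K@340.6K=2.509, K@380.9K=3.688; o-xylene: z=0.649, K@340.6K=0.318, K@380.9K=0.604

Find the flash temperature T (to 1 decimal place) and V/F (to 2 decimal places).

Adiabatic flash: solve Rachford–Rice at each trial T, then check hF = ψ·hV(T) + (1−ψ)·hL(T).
  T = 340.6 K: K = (2.509, 0.318), RR gives ψ = 0.085, H_out = 2.224 kJ/mol
  T = 380.9 K: K = (3.688, 0.604), RR gives ψ = 0.645, H_out = 22.807 kJ/mol
  T = 360.8 K: K = (3.076, 0.447), RR gives ψ = 0.322, H_out = 11.904 kJ/mol
  T = 350.7 K: K = (2.786, 0.379), RR gives ψ = 0.202, H_out = 7.121 kJ/mol
  T = 355.8 K: K = (2.931, 0.412), RR gives ψ = 0.261, H_out = 9.528 kJ/mol
  T = 353.2 K: K = (2.857, 0.395), RR gives ψ = 0.230, H_out = 8.302 kJ/mol
  T = 351.9 K: K = (2.820, 0.386), RR gives ψ = 0.215, H_out = 7.688 kJ/mol
Linear interpolation between T = 351.9 (H_out = 7.688) and T = 353.2 (H_out = 8.302) on hF = 7.899 gives T ≈ 352.3 K, at which ψ = 0.22.

T = 352.3 K, V/F = 0.22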